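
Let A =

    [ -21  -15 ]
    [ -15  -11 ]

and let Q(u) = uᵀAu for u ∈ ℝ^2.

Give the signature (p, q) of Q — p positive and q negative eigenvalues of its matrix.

(0, 2)

Row-reducing A symmetrically gives the diagonal entries -21, -2/7.
So there are 2 negative pivots.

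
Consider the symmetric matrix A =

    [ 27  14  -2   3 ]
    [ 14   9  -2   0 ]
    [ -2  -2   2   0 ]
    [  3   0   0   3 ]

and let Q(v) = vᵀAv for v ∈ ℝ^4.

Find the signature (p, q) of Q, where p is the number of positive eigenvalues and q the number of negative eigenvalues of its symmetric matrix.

Congruent diagonalization of A (simultaneous row and column reduction) yields pivots 27, 47/27, 62/47, 30/31.
That gives 4 positive pivots.

(4, 0)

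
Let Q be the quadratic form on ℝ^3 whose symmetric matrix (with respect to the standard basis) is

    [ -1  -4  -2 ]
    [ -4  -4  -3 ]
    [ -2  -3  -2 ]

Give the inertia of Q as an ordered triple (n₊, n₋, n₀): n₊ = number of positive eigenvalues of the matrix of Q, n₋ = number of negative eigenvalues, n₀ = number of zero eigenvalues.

Applying the same elementary operations to the rows and columns of A produces a congruent diagonal matrix with entries -1, 12, -1/12.
Counting signs: 1 positive, 2 negative.

(1, 2, 0)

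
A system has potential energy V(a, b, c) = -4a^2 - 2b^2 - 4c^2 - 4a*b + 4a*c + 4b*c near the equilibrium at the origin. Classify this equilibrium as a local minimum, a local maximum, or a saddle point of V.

local maximum

The Hessian at the origin is H = [[-8, -4, 4], [-4, -4, 4], [4, 4, -8]].
An LDLᵀ factorisation of H has diagonal entries -8, -2, -4.
That gives 3 negative pivots.
H is negative definite, so the origin is a strict local maximum.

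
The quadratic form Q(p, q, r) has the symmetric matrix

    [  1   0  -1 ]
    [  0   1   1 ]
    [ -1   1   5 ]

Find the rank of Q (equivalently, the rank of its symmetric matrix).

Row-reducing A symmetrically gives the diagonal entries 1, 1, 3.
Counting signs: 3 positive.
The rank is the number of nonzero pivots: 3.

3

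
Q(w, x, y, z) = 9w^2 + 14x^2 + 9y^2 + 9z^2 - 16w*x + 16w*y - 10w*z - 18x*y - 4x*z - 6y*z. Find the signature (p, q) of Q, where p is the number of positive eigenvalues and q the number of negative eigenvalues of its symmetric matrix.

(4, 0)

Write A = [[9, -8, 8, -5], [-8, 14, -9, -2], [8, -9, 9, -3], [-5, -2, -3, 9]].
Congruent diagonalization of A (simultaneous row and column reduction) yields pivots 9, 62/9, 85/62, 2/17.
Counting signs: 4 positive.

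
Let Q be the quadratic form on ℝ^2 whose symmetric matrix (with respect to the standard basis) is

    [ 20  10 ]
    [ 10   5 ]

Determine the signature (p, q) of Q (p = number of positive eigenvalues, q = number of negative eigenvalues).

(1, 0)

Symmetric row and column elimination reduces A to a congruent diagonal form with pivots 20, 0.
So there are 1 positive, 1 zero pivots.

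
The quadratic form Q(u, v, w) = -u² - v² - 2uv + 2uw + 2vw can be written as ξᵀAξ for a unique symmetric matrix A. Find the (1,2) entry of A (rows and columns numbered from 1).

-1

The coefficient of u·v in Q is -2. For a symmetric A this equals A[1,2] + A[2,1] = 2·A[1,2].
So A[1,2] = -2/2 = -1.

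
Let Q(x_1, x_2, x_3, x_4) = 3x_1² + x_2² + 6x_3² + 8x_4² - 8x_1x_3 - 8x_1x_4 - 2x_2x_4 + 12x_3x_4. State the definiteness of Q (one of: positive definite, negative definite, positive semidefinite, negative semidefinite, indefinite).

positive definite

The symmetric matrix of Q is A = [[3, 0, -4, -4], [0, 1, 0, -1], [-4, 0, 6, 6], [-4, -1, 6, 8]].
Leading principal minors: Δ_1 = 3, Δ_2 = 3, Δ_3 = 2, Δ_4 = 2.
All leading principal minors are positive, so by Sylvester's criterion Q is positive definite.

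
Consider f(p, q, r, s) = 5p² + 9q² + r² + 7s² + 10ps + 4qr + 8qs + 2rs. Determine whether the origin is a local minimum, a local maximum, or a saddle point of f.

The Hessian at the origin is H = [[10, 0, 0, 10], [0, 18, 4, 8], [0, 4, 2, 2], [10, 8, 2, 14]].
Row-reducing H symmetrically gives the diagonal entries 10, 18, 10/9, 2/5.
So there are 4 positive pivots.
H is positive definite, so the origin is a strict local minimum.

local minimum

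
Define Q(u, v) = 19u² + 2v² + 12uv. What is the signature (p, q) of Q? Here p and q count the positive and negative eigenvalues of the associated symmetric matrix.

The associated matrix is A = [[19, 6], [6, 2]].
An LDLᵀ factorisation of A has diagonal entries 19, 2/19.
Counting signs: 2 positive.

(2, 0)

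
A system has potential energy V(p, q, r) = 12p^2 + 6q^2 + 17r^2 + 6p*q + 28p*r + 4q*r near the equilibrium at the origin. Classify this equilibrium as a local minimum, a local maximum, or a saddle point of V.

The Hessian at the origin is H = [[24, 6, 28], [6, 12, 4], [28, 4, 34]].
An LDLᵀ factorisation of H has diagonal entries 24, 21/2, 10/21.
So there are 3 positive pivots.
H is positive definite, so the origin is a strict local minimum.

local minimum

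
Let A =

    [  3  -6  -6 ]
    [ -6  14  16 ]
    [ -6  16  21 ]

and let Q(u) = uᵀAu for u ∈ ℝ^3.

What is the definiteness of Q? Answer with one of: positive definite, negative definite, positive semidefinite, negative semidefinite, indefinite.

positive definite

Leading principal minors: Δ_1 = 3, Δ_2 = 6, Δ_3 = 6.
All leading principal minors are positive, so by Sylvester's criterion Q is positive definite.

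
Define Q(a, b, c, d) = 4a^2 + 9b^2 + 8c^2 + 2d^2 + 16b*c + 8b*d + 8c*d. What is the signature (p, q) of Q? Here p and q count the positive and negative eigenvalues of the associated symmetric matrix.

(3, 0)

Write A = [[4, 0, 0, 0], [0, 9, 8, 4], [0, 8, 8, 4], [0, 4, 4, 2]].
Congruent diagonalization of A (simultaneous row and column reduction) yields pivots 4, 9, 8/9, 0.
So there are 3 positive, 1 zero pivots.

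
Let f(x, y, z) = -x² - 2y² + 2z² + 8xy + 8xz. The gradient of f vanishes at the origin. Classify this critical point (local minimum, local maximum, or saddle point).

The Hessian at the origin is H = [[-2, 8, 8], [8, -4, 0], [8, 0, 4]].
Row-reducing H symmetrically gives the diagonal entries -2, 28, -4/7.
That gives 1 positive, 2 negative pivots.
H is indefinite, so the origin is a saddle point.

saddle point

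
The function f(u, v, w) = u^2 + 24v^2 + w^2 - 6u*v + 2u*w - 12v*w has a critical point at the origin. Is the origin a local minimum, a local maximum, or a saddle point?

The Hessian at the origin is H = [[2, -6, 2], [-6, 48, -12], [2, -12, 2]].
Symmetric row and column elimination reduces H to a congruent diagonal form with pivots 2, 30, -6/5.
So there are 2 positive, 1 negative pivots.
H is indefinite, so the origin is a saddle point.

saddle point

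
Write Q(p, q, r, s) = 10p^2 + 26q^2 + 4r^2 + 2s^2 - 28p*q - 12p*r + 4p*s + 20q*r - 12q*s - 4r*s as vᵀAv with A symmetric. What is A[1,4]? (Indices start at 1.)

2

The coefficient of p·s in Q is 4. For a symmetric A this equals A[1,4] + A[4,1] = 2·A[1,4].
So A[1,4] = 4/2 = 2.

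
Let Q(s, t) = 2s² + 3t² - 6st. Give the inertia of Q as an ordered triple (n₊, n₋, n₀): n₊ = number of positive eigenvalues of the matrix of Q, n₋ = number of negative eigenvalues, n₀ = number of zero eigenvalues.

(1, 1, 0)

Write A = [[2, -3], [-3, 3]].
Symmetric row and column elimination reduces A to a congruent diagonal form with pivots 2, -3/2.
So there are 1 positive, 1 negative pivots.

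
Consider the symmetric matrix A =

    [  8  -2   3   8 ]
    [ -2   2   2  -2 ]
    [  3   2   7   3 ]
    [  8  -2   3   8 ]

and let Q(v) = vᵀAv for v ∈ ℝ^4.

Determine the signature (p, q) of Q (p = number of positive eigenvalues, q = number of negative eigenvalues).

(3, 0)

Applying the same elementary operations to the rows and columns of A produces a congruent diagonal matrix with entries 8, 3/2, 5/6, 0.
Counting signs: 3 positive, 1 zero.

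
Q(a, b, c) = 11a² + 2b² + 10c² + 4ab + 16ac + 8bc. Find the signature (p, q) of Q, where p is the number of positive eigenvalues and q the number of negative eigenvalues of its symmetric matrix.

(3, 0)

The associated matrix is A = [[11, 2, 8], [2, 2, 4], [8, 4, 10]].
Applying the same elementary operations to the rows and columns of A produces a congruent diagonal matrix with entries 11, 18/11, 2/9.
That gives 3 positive pivots.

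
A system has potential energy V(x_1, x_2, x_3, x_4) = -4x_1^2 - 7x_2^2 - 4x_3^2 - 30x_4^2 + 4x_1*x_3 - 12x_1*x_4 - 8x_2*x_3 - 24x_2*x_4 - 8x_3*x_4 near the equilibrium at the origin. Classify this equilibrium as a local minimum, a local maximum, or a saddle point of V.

local maximum

The Hessian at the origin is H = [[-8, 0, 4, -12], [0, -14, -8, -24], [4, -8, -8, -8], [-12, -24, -8, -60]].
Congruent diagonalization of H (simultaneous row and column reduction) yields pivots -8, -14, -10/7, -4/5.
That gives 4 negative pivots.
H is negative definite, so the origin is a strict local maximum.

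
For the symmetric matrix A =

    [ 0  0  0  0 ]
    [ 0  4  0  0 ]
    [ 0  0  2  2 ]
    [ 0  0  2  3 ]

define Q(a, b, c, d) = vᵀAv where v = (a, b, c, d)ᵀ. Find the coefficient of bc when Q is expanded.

0

The coefficient of bc is A[2,3] + A[3,2] = 2·0 = 0.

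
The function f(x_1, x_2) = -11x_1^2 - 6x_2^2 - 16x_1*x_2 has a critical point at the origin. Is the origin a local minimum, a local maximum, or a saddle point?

The Hessian at the origin is H = [[-22, -16], [-16, -12]].
det H = -22·-12 − (-16)² = 8 > 0 and H[1,1] = -22 < 0, so H is negative definite.
Therefore the origin is a local maximum.

local maximum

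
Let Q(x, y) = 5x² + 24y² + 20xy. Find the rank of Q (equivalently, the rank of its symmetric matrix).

2

The associated matrix is A = [[5, 10], [10, 24]].
Applying the same elementary operations to the rows and columns of A produces a congruent diagonal matrix with entries 5, 4.
So there are 2 positive pivots.
The rank is the number of nonzero pivots: 2.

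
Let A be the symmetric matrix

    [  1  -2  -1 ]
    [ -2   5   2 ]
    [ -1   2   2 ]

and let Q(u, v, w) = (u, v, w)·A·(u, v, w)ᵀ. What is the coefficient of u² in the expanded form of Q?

The coefficient of u² is the diagonal entry A[1,1] = 1.

1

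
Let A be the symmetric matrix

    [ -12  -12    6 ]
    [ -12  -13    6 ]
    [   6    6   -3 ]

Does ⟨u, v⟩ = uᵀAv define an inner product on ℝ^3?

no

Congruent diagonalization of A (simultaneous row and column reduction) yields pivots -12, -1, 0.
Counting signs: 2 negative, 1 zero.
Hence Q is negative semidefinite.
⟨·,·⟩ is an inner product exactly when A is positive definite.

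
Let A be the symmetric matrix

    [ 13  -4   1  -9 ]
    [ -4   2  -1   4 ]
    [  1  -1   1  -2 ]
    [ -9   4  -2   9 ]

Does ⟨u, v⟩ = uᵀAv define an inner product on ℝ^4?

Leading principal minors: Δ_1 = 13, Δ_2 = 10, Δ_3 = 3, Δ_4 = 2.
All leading principal minors are positive, so by Sylvester's criterion Q is positive definite.
⟨·,·⟩ is an inner product exactly when A is positive definite.

yes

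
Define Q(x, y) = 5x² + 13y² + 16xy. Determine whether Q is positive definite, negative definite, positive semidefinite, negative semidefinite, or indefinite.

The symmetric matrix of Q is A = [[5, 8], [8, 13]].
Leading principal minors: Δ_1 = 5, Δ_2 = 1.
All leading principal minors are positive, so by Sylvester's criterion Q is positive definite.

positive definite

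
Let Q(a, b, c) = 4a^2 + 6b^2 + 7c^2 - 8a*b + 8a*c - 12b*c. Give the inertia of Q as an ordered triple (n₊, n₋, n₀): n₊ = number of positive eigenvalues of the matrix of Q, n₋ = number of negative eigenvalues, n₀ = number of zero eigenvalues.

(3, 0, 0)

The associated matrix is A = [[4, -4, 4], [-4, 6, -6], [4, -6, 7]].
Row-reducing A symmetrically gives the diagonal entries 4, 2, 1.
That gives 3 positive pivots.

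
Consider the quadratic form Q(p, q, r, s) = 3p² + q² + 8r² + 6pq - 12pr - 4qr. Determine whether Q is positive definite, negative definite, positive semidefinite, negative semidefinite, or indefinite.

Write A = [[3, 3, -6, 0], [3, 1, -2, 0], [-6, -2, 8, 0], [0, 0, 0, 0]].
Congruent diagonalization of A (simultaneous row and column reduction) yields pivots 3, -2, 4, 0.
That gives 2 positive, 1 negative, 1 zero pivots.
Hence Q is indefinite.

indefinite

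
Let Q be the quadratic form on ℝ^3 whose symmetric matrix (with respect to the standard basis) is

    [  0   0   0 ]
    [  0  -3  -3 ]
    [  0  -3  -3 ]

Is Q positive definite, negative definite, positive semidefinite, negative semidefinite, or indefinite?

negative semidefinite

Symmetric row and column elimination reduces A to a congruent diagonal form with pivots 0, -3, 0.
That gives 1 negative, 2 zero pivots.
Hence Q is negative semidefinite.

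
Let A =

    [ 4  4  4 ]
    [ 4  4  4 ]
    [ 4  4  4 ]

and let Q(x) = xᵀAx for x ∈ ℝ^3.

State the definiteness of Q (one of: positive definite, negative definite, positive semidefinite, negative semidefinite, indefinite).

Row-reducing A symmetrically gives the diagonal entries 4, 0, 0.
So there are 1 positive, 2 zero pivots.
Hence Q is positive semidefinite.

positive semidefinite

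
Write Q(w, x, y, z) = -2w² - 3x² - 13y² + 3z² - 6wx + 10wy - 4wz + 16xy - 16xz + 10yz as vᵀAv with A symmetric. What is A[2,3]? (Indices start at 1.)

The coefficient of x·y in Q is 16. For a symmetric A this equals A[2,3] + A[3,2] = 2·A[2,3].
So A[2,3] = 16/2 = 8.

8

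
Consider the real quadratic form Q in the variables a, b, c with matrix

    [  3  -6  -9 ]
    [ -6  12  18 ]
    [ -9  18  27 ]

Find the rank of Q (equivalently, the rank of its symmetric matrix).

1

Applying the same elementary operations to the rows and columns of A produces a congruent diagonal matrix with entries 3, 0, 0.
So there are 1 positive, 2 zero pivots.
The rank is the number of nonzero pivots: 1.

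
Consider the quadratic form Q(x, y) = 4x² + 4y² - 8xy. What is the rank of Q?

1

The symmetric matrix is A = [[4, -4], [-4, 4]].
Symmetric row and column elimination reduces A to a congruent diagonal form with pivots 4, 0.
So there are 1 positive, 1 zero pivots.
The rank is the number of nonzero pivots: 1.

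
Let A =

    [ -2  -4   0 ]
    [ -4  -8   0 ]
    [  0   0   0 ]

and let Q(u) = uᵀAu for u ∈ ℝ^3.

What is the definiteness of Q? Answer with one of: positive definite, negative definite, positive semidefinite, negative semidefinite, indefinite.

negative semidefinite

Congruent diagonalization of A (simultaneous row and column reduction) yields pivots -2, 0, 0.
So there are 1 negative, 2 zero pivots.
Hence Q is negative semidefinite.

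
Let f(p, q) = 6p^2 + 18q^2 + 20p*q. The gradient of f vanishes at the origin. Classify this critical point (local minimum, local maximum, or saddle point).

local minimum

The Hessian at the origin is H = [[12, 20], [20, 36]].
det H = 12·36 − (20)² = 32 > 0 and H[1,1] = 12 > 0, so H is positive definite.
Therefore the origin is a local minimum.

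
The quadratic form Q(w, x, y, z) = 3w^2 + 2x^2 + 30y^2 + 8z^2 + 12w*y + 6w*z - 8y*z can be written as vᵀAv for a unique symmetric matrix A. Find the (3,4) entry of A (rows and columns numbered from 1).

The coefficient of y·z in Q is -8. For a symmetric A this equals A[3,4] + A[4,3] = 2·A[3,4].
So A[3,4] = -8/2 = -4.

-4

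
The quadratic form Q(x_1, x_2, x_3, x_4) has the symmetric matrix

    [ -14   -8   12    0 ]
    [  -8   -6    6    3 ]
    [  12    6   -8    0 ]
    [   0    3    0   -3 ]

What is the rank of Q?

Row-reducing A symmetrically gives the diagonal entries -14, -10/7, 14/5, 15/7.
So there are 2 positive, 2 negative pivots.
The rank is the number of nonzero pivots: 4.

4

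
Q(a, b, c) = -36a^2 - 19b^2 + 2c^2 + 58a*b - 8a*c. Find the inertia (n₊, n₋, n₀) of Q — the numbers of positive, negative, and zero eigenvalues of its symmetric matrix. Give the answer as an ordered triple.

(2, 1, 0)

The associated matrix is A = [[-36, 29, -4], [29, -19, 0], [-4, 0, 2]].
Row-reducing A symmetrically gives the diagonal entries -36, 157/36, 10/157.
So there are 2 positive, 1 negative pivots.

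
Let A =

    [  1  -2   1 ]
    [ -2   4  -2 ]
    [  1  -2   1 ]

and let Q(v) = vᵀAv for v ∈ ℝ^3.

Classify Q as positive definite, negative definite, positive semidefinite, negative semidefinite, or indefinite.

positive semidefinite

Applying the same elementary operations to the rows and columns of A produces a congruent diagonal matrix with entries 1, 0, 0.
That gives 1 positive, 2 zero pivots.
Hence Q is positive semidefinite.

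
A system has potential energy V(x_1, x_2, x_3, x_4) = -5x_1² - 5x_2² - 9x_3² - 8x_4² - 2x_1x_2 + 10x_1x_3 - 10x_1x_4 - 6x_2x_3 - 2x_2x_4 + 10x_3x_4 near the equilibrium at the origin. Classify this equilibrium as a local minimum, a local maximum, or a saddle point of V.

local maximum

The Hessian at the origin is H = [[-10, -2, 10, -10], [-2, -10, -6, -2], [10, -6, -18, 10], [-10, -2, 10, -16]].
An LDLᵀ factorisation of H has diagonal entries -10, -48/5, -4/3, -6.
Counting signs: 4 negative.
H is negative definite, so the origin is a strict local maximum.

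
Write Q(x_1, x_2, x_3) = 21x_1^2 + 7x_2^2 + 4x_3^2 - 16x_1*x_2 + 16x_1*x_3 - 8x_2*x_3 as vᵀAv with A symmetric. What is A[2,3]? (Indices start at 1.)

-4

The coefficient of x_2·x_3 in Q is -8. For a symmetric A this equals A[2,3] + A[3,2] = 2·A[2,3].
So A[2,3] = -8/2 = -4.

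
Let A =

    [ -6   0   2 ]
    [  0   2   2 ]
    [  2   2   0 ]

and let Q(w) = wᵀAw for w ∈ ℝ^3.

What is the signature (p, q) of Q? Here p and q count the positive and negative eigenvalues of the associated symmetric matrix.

Row-reducing A symmetrically gives the diagonal entries -6, 2, -4/3.
That gives 1 positive, 2 negative pivots.

(1, 2)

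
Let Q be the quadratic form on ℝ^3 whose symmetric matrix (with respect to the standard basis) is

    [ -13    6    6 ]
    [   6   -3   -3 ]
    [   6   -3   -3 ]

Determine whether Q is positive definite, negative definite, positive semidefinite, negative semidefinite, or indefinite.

Symmetric row and column elimination reduces A to a congruent diagonal form with pivots -13, -3/13, 0.
That gives 2 negative, 1 zero pivots.
Hence Q is negative semidefinite.

negative semidefinite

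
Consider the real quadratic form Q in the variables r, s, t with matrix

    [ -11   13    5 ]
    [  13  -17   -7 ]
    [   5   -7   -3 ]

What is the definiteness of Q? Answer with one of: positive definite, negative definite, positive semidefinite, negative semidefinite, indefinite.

negative semidefinite

Symmetric row and column elimination reduces A to a congruent diagonal form with pivots -11, -18/11, 0.
Counting signs: 2 negative, 1 zero.
Hence Q is negative semidefinite.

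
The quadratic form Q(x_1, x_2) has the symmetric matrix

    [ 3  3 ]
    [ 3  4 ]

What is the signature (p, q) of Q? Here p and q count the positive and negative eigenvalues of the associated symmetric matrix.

An LDLᵀ factorisation of A has diagonal entries 3, 1.
Counting signs: 2 positive.

(2, 0)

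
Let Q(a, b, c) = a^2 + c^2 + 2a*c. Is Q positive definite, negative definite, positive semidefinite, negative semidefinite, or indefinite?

positive semidefinite

The associated matrix is A = [[1, 0, 1], [0, 0, 0], [1, 0, 1]].
Symmetric row and column elimination reduces A to a congruent diagonal form with pivots 1, 0, 0.
That gives 1 positive, 2 zero pivots.
Hence Q is positive semidefinite.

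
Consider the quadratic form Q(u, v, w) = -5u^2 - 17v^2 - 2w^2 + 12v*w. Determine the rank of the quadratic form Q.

3

The symmetric matrix is A = [[-5, 0, 0], [0, -17, 6], [0, 6, -2]].
Congruent diagonalization of A (simultaneous row and column reduction) yields pivots -5, -17, 2/17.
Counting signs: 1 positive, 2 negative.
The rank is the number of nonzero pivots: 3.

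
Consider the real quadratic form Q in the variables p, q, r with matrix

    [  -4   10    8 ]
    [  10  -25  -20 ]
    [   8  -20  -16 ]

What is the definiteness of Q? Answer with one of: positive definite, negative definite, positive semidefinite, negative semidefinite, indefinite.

Symmetric row and column elimination reduces A to a congruent diagonal form with pivots -4, 0, 0.
So there are 1 negative, 2 zero pivots.
Hence Q is negative semidefinite.

negative semidefinite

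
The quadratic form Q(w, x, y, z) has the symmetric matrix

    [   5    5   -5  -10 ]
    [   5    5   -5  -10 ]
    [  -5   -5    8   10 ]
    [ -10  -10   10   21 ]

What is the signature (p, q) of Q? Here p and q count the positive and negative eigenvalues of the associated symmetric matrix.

(3, 0)

Congruent diagonalization of A (simultaneous row and column reduction) yields pivots 5, 0, 3, 1.
Counting signs: 3 positive, 1 zero.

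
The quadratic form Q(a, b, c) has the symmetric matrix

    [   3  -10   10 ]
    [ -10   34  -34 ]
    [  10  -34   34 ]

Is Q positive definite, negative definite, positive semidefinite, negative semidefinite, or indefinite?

Symmetric row and column elimination reduces A to a congruent diagonal form with pivots 3, 2/3, 0.
That gives 2 positive, 1 zero pivots.
Hence Q is positive semidefinite.

positive semidefinite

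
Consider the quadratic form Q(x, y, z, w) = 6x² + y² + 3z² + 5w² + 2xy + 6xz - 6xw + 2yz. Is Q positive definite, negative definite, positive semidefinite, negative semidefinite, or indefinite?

positive definite

The symmetric matrix of Q is A = [[6, 1, 3, -3], [1, 1, 1, 0], [3, 1, 3, 0], [-3, 0, 0, 5]].
Leading principal minors: Δ_1 = 6, Δ_2 = 5, Δ_3 = 6, Δ_4 = 12.
All leading principal minors are positive, so by Sylvester's criterion Q is positive definite.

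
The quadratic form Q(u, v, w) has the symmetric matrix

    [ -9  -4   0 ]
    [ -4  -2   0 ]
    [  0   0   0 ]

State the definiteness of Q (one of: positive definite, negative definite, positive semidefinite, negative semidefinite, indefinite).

Congruent diagonalization of A (simultaneous row and column reduction) yields pivots -9, -2/9, 0.
Counting signs: 2 negative, 1 zero.
Hence Q is negative semidefinite.

negative semidefinite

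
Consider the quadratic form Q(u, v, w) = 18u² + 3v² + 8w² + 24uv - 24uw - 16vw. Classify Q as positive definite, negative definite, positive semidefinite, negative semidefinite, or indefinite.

indefinite

The symmetric matrix is A = [[18, 12, -12], [12, 3, -8], [-12, -8, 8]].
Symmetric row and column elimination reduces A to a congruent diagonal form with pivots 18, -5, 0.
That gives 1 positive, 1 negative, 1 zero pivots.
Hence Q is indefinite.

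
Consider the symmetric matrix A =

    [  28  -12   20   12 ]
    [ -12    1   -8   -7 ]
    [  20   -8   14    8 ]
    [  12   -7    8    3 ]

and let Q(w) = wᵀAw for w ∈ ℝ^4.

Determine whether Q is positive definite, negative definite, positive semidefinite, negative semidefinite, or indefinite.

An LDLᵀ factorisation of A has diagonal entries 28, -29/7, -6/29, 2.
That gives 2 positive, 2 negative pivots.
Hence Q is indefinite.

indefinite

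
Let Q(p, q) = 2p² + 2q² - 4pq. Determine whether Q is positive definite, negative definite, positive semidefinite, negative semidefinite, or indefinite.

Write A = [[2, -2], [-2, 2]].
Row-reducing A symmetrically gives the diagonal entries 2, 0.
So there are 1 positive, 1 zero pivots.
Hence Q is positive semidefinite.

positive semidefinite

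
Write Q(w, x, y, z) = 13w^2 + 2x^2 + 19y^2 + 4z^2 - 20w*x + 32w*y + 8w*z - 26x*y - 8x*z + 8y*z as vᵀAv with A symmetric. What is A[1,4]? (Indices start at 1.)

The coefficient of w·z in Q is 8. For a symmetric A this equals A[1,4] + A[4,1] = 2·A[1,4].
So A[1,4] = 8/2 = 4.

4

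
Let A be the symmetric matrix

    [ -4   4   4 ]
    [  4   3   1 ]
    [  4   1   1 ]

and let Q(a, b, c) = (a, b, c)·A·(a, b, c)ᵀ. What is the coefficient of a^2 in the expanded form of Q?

The coefficient of a^2 is the diagonal entry A[1,1] = -4.

-4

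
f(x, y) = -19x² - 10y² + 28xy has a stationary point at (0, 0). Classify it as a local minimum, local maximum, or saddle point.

saddle point

The Hessian at the origin is H = [[-38, 28], [28, -20]].
det H = -38·-20 − (28)² = -24 < 0, so H is indefinite.
Therefore the origin is a saddle point.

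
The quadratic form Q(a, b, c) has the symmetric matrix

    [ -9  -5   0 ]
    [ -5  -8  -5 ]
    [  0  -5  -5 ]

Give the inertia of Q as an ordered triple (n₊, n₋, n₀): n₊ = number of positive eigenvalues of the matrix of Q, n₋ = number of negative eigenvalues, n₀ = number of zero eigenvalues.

Symmetric row and column elimination reduces A to a congruent diagonal form with pivots -9, -47/9, -10/47.
Counting signs: 3 negative.

(0, 3, 0)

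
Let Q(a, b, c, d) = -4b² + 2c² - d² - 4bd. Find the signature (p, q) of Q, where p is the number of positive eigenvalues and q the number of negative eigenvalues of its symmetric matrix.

(1, 1)

Write A = [[0, 0, 0, 0], [0, -4, 0, -2], [0, 0, 2, 0], [0, -2, 0, -1]].
Congruent diagonalization of A (simultaneous row and column reduction) yields pivots 0, -4, 2, 0.
Counting signs: 1 positive, 1 negative, 2 zero.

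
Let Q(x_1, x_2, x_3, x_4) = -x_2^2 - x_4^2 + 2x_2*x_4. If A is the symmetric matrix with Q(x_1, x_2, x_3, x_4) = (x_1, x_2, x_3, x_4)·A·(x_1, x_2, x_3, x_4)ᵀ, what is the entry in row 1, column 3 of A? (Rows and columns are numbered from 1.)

0

The coefficient of x_1·x_3 in Q is 0. For a symmetric A this equals A[1,3] + A[3,1] = 2·A[1,3].
So A[1,3] = 0/2 = 0.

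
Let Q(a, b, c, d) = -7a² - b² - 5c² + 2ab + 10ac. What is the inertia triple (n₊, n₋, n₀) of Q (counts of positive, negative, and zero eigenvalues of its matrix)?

Write A = [[-7, 1, 5, 0], [1, -1, 0, 0], [5, 0, -5, 0], [0, 0, 0, 0]].
Row-reducing A symmetrically gives the diagonal entries -7, -6/7, -5/6, 0.
So there are 3 negative, 1 zero pivots.

(0, 3, 1)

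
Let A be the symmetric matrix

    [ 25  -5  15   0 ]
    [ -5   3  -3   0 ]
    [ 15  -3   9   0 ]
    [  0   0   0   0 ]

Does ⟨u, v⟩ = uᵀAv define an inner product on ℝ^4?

Congruent diagonalization of A (simultaneous row and column reduction) yields pivots 25, 2, 0, 0.
Counting signs: 2 positive, 2 zero.
Hence Q is positive semidefinite.
⟨·,·⟩ is an inner product exactly when A is positive definite.

no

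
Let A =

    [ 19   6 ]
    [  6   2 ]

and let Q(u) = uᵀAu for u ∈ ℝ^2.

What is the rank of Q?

Symmetric row and column elimination reduces A to a congruent diagonal form with pivots 19, 2/19.
That gives 2 positive pivots.
The rank is the number of nonzero pivots: 2.

2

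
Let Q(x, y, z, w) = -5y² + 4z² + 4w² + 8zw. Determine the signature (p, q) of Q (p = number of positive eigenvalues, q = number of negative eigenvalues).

The associated matrix is A = [[0, 0, 0, 0], [0, -5, 0, 0], [0, 0, 4, 4], [0, 0, 4, 4]].
Symmetric row and column elimination reduces A to a congruent diagonal form with pivots 0, -5, 4, 0.
So there are 1 positive, 1 negative, 2 zero pivots.

(1, 1)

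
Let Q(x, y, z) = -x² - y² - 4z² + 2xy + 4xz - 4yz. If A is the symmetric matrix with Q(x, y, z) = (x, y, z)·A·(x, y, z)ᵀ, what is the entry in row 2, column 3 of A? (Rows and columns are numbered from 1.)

The coefficient of y·z in Q is -4. For a symmetric A this equals A[2,3] + A[3,2] = 2·A[2,3].
So A[2,3] = -4/2 = -2.

-2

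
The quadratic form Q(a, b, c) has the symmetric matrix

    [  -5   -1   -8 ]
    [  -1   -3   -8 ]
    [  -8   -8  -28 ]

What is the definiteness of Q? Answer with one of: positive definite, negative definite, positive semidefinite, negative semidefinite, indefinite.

Leading principal minors: Δ_1 = -5, Δ_2 = 14, Δ_3 = -8.
The signs alternate starting with Δ_1 < 0, so by Sylvester's criterion Q is negative definite.

negative definite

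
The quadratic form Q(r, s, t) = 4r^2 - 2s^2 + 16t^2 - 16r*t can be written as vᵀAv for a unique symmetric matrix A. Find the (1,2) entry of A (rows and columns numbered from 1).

The coefficient of r·s in Q is 0. For a symmetric A this equals A[1,2] + A[2,1] = 2·A[1,2].
So A[1,2] = 0/2 = 0.

0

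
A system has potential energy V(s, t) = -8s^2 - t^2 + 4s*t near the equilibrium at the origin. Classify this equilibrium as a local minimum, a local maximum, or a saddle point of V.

The Hessian at the origin is H = [[-16, 4], [4, -2]].
det H = -16·-2 − (4)² = 16 > 0 and H[1,1] = -16 < 0, so H is negative definite.
Therefore the origin is a local maximum.

local maximum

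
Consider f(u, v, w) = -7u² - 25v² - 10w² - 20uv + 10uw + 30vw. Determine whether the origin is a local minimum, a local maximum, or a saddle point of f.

local maximum

The Hessian at the origin is H = [[-14, -20, 10], [-20, -50, 30], [10, 30, -20]].
Row-reducing H symmetrically gives the diagonal entries -14, -150/7, -4/3.
That gives 3 negative pivots.
H is negative definite, so the origin is a strict local maximum.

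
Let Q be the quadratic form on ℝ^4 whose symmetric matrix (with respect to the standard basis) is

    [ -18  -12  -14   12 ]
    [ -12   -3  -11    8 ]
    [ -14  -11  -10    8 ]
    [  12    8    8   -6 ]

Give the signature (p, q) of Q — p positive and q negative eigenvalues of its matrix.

(2, 2)

Row-reducing A symmetrically gives the diagonal entries -18, 5, 1/3, -10/3.
So there are 2 positive, 2 negative pivots.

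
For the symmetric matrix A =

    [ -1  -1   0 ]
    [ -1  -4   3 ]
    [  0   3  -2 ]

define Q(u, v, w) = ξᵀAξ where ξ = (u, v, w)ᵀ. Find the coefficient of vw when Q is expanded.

The coefficient of vw is A[2,3] + A[3,2] = 2·3 = 6.

6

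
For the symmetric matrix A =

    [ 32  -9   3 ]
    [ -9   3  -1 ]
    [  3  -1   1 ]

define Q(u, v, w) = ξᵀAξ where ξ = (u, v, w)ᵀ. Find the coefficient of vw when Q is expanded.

-2

The coefficient of vw is A[2,3] + A[3,2] = 2·(-1) = -2.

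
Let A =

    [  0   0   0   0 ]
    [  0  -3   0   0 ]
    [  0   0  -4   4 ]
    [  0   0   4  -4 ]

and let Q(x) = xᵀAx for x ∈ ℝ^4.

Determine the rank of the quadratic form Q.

Symmetric row and column elimination reduces A to a congruent diagonal form with pivots 0, -3, -4, 0.
That gives 2 negative, 2 zero pivots.
The rank is the number of nonzero pivots: 2.

2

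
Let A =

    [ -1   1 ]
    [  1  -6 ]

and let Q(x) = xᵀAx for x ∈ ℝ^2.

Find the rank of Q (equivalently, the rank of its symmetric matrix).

2

Applying the same elementary operations to the rows and columns of A produces a congruent diagonal matrix with entries -1, -5.
So there are 2 negative pivots.
The rank is the number of nonzero pivots: 2.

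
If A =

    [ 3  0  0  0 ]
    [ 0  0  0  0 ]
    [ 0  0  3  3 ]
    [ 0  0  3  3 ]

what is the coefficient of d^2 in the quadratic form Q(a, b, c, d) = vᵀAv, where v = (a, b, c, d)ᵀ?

The coefficient of d^2 is the diagonal entry A[4,4] = 3.

3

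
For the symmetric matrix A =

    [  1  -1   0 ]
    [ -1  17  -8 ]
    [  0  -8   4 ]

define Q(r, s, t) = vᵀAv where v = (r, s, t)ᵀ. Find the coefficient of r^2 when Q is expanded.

The coefficient of r^2 is the diagonal entry A[1,1] = 1.

1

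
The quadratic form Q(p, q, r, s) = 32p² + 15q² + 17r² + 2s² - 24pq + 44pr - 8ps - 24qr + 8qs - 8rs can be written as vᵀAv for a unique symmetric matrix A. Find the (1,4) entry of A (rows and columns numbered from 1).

The coefficient of p·s in Q is -8. For a symmetric A this equals A[1,4] + A[4,1] = 2·A[1,4].
So A[1,4] = -8/2 = -4.

-4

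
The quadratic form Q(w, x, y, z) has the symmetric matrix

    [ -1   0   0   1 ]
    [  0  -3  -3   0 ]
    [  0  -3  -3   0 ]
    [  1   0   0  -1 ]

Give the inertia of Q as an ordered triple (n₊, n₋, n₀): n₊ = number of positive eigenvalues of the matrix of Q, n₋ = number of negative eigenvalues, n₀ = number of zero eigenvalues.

(0, 2, 2)

Row-reducing A symmetrically gives the diagonal entries -1, -3, 0, 0.
So there are 2 negative, 2 zero pivots.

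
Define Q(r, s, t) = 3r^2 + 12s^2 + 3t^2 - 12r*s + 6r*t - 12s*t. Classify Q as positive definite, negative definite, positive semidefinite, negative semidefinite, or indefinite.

positive semidefinite

Write A = [[3, -6, 3], [-6, 12, -6], [3, -6, 3]].
Row-reducing A symmetrically gives the diagonal entries 3, 0, 0.
That gives 1 positive, 2 zero pivots.
Hence Q is positive semidefinite.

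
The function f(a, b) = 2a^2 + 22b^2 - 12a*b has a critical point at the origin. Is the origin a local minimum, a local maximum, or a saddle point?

The Hessian at the origin is H = [[4, -12], [-12, 44]].
det H = 4·44 − (-12)² = 32 > 0 and H[1,1] = 4 > 0, so H is positive definite.
Therefore the origin is a local minimum.

local minimum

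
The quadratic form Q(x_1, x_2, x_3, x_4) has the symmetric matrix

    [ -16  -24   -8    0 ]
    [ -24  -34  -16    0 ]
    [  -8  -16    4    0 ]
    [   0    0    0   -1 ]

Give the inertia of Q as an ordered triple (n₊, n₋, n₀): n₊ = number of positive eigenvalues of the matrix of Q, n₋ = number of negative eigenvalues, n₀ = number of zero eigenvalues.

(1, 2, 1)

Row-reducing A symmetrically gives the diagonal entries -16, 2, 0, -1.
So there are 1 positive, 2 negative, 1 zero pivots.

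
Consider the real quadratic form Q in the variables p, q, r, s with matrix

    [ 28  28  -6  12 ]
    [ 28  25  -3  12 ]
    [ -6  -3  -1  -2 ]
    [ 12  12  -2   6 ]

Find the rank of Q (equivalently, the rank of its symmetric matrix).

Symmetric row and column elimination reduces A to a congruent diagonal form with pivots 28, -3, 5/7, 2/5.
So there are 3 positive, 1 negative pivots.
The rank is the number of nonzero pivots: 4.

4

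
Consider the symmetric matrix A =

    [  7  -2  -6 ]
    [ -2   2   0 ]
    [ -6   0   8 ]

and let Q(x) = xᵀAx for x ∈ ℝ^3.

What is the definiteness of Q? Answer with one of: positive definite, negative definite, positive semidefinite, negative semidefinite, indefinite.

positive definite

Leading principal minors: Δ_1 = 7, Δ_2 = 10, Δ_3 = 8.
All leading principal minors are positive, so by Sylvester's criterion Q is positive definite.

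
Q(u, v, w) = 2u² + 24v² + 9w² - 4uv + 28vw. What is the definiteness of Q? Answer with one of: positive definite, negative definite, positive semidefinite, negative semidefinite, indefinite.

positive definite

The symmetric matrix of Q is A = [[2, -2, 0], [-2, 24, 14], [0, 14, 9]].
Leading principal minors: Δ_1 = 2, Δ_2 = 44, Δ_3 = 4.
All leading principal minors are positive, so by Sylvester's criterion Q is positive definite.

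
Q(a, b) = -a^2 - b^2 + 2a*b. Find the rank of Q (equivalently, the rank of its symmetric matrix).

1

The symmetric matrix is A = [[-1, 1], [1, -1]].
Applying the same elementary operations to the rows and columns of A produces a congruent diagonal matrix with entries -1, 0.
So there are 1 negative, 1 zero pivots.
The rank is the number of nonzero pivots: 1.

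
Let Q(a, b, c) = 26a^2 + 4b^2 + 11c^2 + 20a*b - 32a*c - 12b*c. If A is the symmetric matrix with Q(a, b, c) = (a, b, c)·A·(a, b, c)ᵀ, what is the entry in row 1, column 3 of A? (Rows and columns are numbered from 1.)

-16

The coefficient of a·c in Q is -32. For a symmetric A this equals A[1,3] + A[3,1] = 2·A[1,3].
So A[1,3] = -32/2 = -16.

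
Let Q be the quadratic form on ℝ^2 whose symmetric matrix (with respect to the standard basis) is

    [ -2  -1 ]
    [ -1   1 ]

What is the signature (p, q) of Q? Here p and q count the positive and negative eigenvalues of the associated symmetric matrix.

(1, 1)

Congruent diagonalization of A (simultaneous row and column reduction) yields pivots -2, 3/2.
Counting signs: 1 positive, 1 negative.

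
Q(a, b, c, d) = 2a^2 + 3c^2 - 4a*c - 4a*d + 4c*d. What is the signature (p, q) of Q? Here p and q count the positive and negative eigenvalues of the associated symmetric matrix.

The symmetric matrix is A = [[2, 0, -2, -2], [0, 0, 0, 0], [-2, 0, 3, 2], [-2, 0, 2, 0]].
Applying the same elementary operations to the rows and columns of A produces a congruent diagonal matrix with entries 2, 0, 1, -2.
That gives 2 positive, 1 negative, 1 zero pivots.

(2, 1)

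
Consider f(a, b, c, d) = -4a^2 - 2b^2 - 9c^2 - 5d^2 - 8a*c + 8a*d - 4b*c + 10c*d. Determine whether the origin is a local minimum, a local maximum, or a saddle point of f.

local maximum

The Hessian at the origin is H = [[-8, 0, -8, 8], [0, -4, -4, 0], [-8, -4, -18, 10], [8, 0, 10, -10]].
Congruent diagonalization of H (simultaneous row and column reduction) yields pivots -8, -4, -6, -4/3.
So there are 4 negative pivots.
H is negative definite, so the origin is a strict local maximum.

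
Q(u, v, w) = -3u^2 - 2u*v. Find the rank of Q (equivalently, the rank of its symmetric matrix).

2

The associated matrix is A = [[-3, -1, 0], [-1, 0, 0], [0, 0, 0]].
Congruent diagonalization of A (simultaneous row and column reduction) yields pivots -3, 1/3, 0.
So there are 1 positive, 1 negative, 1 zero pivots.
The rank is the number of nonzero pivots: 2.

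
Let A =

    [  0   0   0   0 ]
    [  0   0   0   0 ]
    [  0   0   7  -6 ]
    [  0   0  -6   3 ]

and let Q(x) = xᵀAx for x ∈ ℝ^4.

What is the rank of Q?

Row-reducing A symmetrically gives the diagonal entries 0, 0, 7, -15/7.
That gives 1 positive, 1 negative, 2 zero pivots.
The rank is the number of nonzero pivots: 2.

2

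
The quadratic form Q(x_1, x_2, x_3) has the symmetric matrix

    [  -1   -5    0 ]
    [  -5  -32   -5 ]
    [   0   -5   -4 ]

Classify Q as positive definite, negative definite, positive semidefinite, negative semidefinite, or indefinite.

negative definite

Symmetric row and column elimination reduces A to a congruent diagonal form with pivots -1, -7, -3/7.
So there are 3 negative pivots.
Hence Q is negative definite.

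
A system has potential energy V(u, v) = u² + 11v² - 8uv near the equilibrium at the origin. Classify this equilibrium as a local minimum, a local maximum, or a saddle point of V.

saddle point

The Hessian at the origin is H = [[2, -8], [-8, 22]].
det H = 2·22 − (-8)² = -20 < 0, so H is indefinite.
Therefore the origin is a saddle point.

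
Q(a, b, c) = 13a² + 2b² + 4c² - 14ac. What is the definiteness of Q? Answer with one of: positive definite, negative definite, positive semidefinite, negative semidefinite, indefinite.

positive definite

The symmetric matrix is A = [[13, 0, -7], [0, 2, 0], [-7, 0, 4]].
Congruent diagonalization of A (simultaneous row and column reduction) yields pivots 13, 2, 3/13.
That gives 3 positive pivots.
Hence Q is positive definite.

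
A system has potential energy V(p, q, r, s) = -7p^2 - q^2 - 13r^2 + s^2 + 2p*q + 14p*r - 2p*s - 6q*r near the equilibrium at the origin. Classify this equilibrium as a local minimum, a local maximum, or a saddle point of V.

The Hessian at the origin is H = [[-14, 2, 14, -2], [2, -2, -6, 0], [14, -6, -26, 0], [-2, 0, 0, 2]].
Row-reducing H symmetrically gives the diagonal entries -14, -12/7, -8/3, 3.
Counting signs: 1 positive, 3 negative.
H is indefinite, so the origin is a saddle point.

saddle point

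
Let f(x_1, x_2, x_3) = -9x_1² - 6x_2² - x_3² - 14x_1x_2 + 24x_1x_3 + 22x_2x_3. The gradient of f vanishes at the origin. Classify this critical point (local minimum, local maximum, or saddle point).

The Hessian at the origin is H = [[-18, -14, 24], [-14, -12, 22], [24, 22, -2]].
An LDLᵀ factorisation of H has diagonal entries -18, -10/9, 40.
So there are 1 positive, 2 negative pivots.
H is indefinite, so the origin is a saddle point.

saddle point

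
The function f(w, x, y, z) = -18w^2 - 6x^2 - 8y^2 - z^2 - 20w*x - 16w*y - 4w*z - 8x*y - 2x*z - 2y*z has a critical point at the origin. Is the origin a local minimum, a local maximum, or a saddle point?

The Hessian at the origin is H = [[-36, -20, -16, -4], [-20, -12, -8, -2], [-16, -8, -16, -2], [-4, -2, -2, -2]].
Symmetric row and column elimination reduces H to a congruent diagonal form with pivots -36, -8/9, -8, -3/2.
Counting signs: 4 negative.
H is negative definite, so the origin is a strict local maximum.

local maximum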